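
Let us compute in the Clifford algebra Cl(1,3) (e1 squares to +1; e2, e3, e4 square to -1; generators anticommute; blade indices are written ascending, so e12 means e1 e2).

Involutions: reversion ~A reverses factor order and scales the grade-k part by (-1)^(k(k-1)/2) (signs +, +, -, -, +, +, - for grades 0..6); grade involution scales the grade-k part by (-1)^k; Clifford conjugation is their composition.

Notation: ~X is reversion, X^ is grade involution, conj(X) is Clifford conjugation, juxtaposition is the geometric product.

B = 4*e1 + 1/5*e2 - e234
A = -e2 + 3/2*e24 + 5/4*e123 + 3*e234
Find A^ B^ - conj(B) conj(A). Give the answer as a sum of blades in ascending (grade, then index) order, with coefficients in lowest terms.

first term: -14/5 + 3/2*e3 - 3/10*e4 + 4*e12 + 1/4*e13 + 5/4*e14 + 5*e23 - 8/5*e34 - 6*e124 - 12*e1234
second term: -14/5 + 3/2*e3 - 3/10*e4 - 4*e12 - 1/4*e13 - 5/4*e14 - 5*e23 + 8/5*e34 + 6*e124 - 12*e1234
Answer: 8*e12 + 1/2*e13 + 5/2*e14 + 10*e23 - 16/5*e34 - 12*e124


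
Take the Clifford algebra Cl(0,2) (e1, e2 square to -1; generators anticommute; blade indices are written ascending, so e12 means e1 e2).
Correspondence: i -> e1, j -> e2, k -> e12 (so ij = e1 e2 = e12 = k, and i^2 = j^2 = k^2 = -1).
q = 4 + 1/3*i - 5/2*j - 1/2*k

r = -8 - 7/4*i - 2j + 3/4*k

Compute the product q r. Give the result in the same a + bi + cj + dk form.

In blades: q = 4 + 1/3*e1 - 5/2*e2 - 1/2*e12, r = -8 - 7/4*e1 - 2*e2 + 3/4*e12.
Distribute q over r term by term (generator squares from the signature, products reordered to ascending indices): (4)*r = -32 - 7*e1 - 8*e2 + 3*e12; (1/3*e1)*r = 7/12 - 8/3*e1 - 1/4*e2 - 2/3*e12; (-5/2*e2)*r = -5 - 15/8*e1 + 20*e2 - 35/8*e12; (-1/2*e12)*r = 3/8 - e1 + 7/8*e2 + 4*e12.
Sum: -865/24 - 301/24*e1 + 101/8*e2 + 47/24*e12; translating back through the correspondence:
Answer: -865/24 - 301/24*i + 101/8*j + 47/24*k


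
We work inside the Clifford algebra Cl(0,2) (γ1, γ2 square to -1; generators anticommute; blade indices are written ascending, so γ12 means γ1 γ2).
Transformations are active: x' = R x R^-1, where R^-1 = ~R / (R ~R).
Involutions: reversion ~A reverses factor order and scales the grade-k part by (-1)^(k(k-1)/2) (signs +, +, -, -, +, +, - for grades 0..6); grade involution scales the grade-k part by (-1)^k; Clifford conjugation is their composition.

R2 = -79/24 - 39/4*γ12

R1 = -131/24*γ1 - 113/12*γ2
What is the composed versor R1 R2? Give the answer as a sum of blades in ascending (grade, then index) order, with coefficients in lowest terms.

Distribute over the terms of R1 (each basis-blade product reordered to ascending indices, repeated generators contracted through their squares):
(-131/24*γ1) R2 = 10349/576*γ1 - 1703/32*γ2
(-113/12*γ2) R2 = 1469/16*γ1 + 8927/288*γ2
Summing the partial products and collecting blades:
Answer: 63233/576*γ1 - 200/9*γ2


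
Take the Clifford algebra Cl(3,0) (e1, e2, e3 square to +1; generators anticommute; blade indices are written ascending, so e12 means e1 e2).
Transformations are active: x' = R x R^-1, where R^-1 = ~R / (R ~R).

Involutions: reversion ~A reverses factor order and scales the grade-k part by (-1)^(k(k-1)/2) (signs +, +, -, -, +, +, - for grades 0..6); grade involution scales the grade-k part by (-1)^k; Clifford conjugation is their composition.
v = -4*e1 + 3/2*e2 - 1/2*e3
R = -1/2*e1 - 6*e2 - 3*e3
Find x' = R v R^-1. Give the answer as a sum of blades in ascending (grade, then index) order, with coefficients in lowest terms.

~R = -1/2*e1 - 6*e2 - 3*e3, and R ~R = 181/4, so R^-1 = ~R / (181/4).
R v = -11/2 - 99/4*e12 - 47/4*e13 + 15/2*e23
Answer: 746/181*e1 - 15/362*e2 + 445/362*e3


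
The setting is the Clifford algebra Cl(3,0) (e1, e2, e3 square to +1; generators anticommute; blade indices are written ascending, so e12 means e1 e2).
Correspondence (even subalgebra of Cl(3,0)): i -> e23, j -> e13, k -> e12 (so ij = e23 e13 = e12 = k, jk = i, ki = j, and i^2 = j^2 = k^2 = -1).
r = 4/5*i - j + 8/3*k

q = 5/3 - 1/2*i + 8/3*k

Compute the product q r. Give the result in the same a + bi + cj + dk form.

In blades: q = 5/3 + 8/3*e12 - 1/2*e23, r = 8/3*e12 - e13 + 4/5*e23.
Distribute q over r term by term (generator squares from the signature, products reordered to ascending indices): (5/3)*r = 40/9*e12 - 5/3*e13 + 4/3*e23; (8/3*e12)*r = -64/9 + 32/15*e13 + 8/3*e23; (-1/2*e23)*r = 2/5 + 1/2*e12 + 4/3*e13.
Sum: -302/45 + 89/18*e12 + 9/5*e13 + 4*e23; translating back through the correspondence:
Answer: -302/45 + 4i + 9/5*j + 89/18*k


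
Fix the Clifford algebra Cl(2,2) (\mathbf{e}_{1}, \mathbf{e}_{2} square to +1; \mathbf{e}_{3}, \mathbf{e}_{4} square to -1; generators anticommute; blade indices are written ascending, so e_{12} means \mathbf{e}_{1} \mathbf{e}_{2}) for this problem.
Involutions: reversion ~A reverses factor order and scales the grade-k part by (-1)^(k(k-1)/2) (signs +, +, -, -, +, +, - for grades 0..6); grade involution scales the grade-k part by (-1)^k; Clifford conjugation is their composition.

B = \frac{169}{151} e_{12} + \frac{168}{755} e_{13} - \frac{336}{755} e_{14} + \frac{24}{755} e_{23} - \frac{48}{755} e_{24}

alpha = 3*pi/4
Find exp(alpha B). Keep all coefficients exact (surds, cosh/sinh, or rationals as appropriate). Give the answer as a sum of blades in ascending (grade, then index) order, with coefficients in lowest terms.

B^2 term by term: the squares give (\frac{169}{151})^2*(e_{12})^2 + (\frac{168}{755})^2*(e_{13})^2 + (-\frac{336}{755})^2*(e_{14})^2 + (\frac{24}{755})^2*(e_{23})^2 + (-\frac{48}{755})^2*(e_{24})^2 = \frac{28561}{22801}*(-1) + \frac{28224}{570025}*(+1) + \frac{112896}{570025}*(+1) + \frac{576}{570025}*(+1) + \frac{2304}{570025}*(+1) = -1 (each basis 2-blade squares to minus the product of its generators' squares); cross terms between blades sharing an index anticommute and cancel; the commuting (index-disjoint) pairs give grade-4 terms 2*c*c'*(blade product), which cancel blade by blade — e_{1234}: \frac{16128}{570025} - \frac{16128}{570025} = 0 — confirming B is simple. So B^2 = -1.
B^2 = -1 — since the square is negative, the closed form is circular: l = 1, alpha*l = \frac{3 \pi}{4}, so exp(alpha B) = cos(\frac{3 \pi}{4}) + (sin(\frac{3 \pi}{4})/1)*B = - \frac{\sqrt{2}}{2} + (\frac{\sqrt{2}}{2})*B.
Answer: - \frac{\sqrt{2}}{2} + \frac{169 \sqrt{2}}{302} e_{12} + \frac{84 \sqrt{2}}{755} e_{13} - \frac{168 \sqrt{2}}{755} e_{14} + \frac{12 \sqrt{2}}{755} e_{23} - \frac{24 \sqrt{2}}{755} e_{24}


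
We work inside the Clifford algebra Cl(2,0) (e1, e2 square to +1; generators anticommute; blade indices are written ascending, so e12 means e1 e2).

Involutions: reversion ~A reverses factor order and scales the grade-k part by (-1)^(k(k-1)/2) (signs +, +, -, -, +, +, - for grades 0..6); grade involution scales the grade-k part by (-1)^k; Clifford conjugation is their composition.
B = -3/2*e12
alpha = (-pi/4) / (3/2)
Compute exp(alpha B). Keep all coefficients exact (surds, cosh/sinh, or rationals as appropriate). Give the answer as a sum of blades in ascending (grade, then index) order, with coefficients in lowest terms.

B^2 = (-3/2)^2*(e12)^2 = 9/4*(-1) = -9/4 (a basis 2-blade squares to minus the product of its generators' squares).
B^2 = -9/4 — B^2 < 0, so the exponential closes trigonometrically: l = 3/2, alpha*l = -pi/4, so exp(alpha B) = cos(-pi/4) + (sin(-pi/4)/(3/2))*B = sqrt(2)/2 + (-sqrt(2)/3)*B.
Answer: sqrt(2)/2 + sqrt(2)/2*e12


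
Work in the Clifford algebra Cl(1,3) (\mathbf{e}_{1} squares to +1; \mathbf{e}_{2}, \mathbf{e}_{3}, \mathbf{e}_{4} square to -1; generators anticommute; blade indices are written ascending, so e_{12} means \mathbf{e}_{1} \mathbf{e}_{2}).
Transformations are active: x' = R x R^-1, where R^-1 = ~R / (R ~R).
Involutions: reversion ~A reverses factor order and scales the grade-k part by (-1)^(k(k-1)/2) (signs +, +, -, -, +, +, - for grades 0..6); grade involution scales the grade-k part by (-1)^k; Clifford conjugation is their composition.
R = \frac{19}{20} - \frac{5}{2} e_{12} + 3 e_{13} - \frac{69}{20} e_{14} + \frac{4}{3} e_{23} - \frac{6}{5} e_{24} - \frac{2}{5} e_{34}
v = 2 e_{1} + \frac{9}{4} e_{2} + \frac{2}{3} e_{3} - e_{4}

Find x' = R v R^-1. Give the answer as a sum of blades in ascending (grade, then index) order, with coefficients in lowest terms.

~R = \frac{19}{20} + \frac{5}{2} e_{12} - 3 e_{13} + \frac{69}{20} e_{14} - \frac{4}{3} e_{23} + \frac{6}{5} e_{24} + \frac{2}{5} e_{34}, and R ~R = -\frac{4117}{180}, so R^-1 = ~R / (-\frac{4117}{180}).
R v = \frac{83}{40} e_{1} + \frac{727}{144} e_{2} - \frac{83}{30} e_{3} + \frac{179}{60} e_{4} - \frac{23}{4} e_{123} + \frac{629}{80} e_{124} - \frac{3}{2} e_{134} - \frac{43}{30} e_{234}
Answer: -\frac{60061}{82340} e_{1} + \frac{95579}{82340} e_{2} + \frac{31991}{61755} e_{3} - \frac{98231}{82340} e_{4}


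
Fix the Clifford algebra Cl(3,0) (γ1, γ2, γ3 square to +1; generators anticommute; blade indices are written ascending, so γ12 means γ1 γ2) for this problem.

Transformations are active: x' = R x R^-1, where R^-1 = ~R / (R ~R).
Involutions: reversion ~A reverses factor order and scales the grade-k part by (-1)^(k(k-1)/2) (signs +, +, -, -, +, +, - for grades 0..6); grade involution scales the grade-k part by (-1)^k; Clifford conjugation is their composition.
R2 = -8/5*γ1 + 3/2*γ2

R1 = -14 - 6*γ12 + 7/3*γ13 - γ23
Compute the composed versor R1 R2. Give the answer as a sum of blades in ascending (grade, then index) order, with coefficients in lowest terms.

Distribute over the terms of R2 (each basis-blade product reordered to ascending indices, repeated generators contracted through their squares):
R1 (-8/5*γ1) = 112/5*γ1 - 48/5*γ2 + 56/15*γ3 + 8/5*γ123
R1 (3/2*γ2) = -9*γ1 - 21*γ2 + 3/2*γ3 - 7/2*γ123
Summing the partial products and collecting blades:
Answer: 67/5*γ1 - 153/5*γ2 + 157/30*γ3 - 19/10*γ123


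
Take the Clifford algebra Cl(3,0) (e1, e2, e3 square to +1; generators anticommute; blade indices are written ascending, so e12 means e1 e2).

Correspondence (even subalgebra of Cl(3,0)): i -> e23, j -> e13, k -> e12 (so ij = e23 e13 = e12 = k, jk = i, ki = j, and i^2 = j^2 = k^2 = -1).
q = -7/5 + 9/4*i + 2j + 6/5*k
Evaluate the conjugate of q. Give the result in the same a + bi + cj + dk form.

In blades: q = -7/5 + 6/5*e12 + 2*e13 + 9/4*e23.
Quaternion conjugation is reversion on the even subalgebra: the scalar is fixed and every grade-2 blade flips sign, giving -7/5 - 6/5*e12 - 2*e13 - 9/4*e23; translating back:
Answer: -7/5 - 9/4*i - 2j - 6/5*k


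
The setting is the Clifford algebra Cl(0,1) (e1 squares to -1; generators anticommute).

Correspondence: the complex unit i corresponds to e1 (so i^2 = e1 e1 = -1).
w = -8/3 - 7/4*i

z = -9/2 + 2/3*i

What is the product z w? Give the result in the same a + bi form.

In blades: z = -9/2 + 2/3*e1, w = -8/3 - 7/4*e1.
Distribute z over w term by term (generator squares from the signature, products reordered to ascending indices): (-9/2)*w = 12 + 63/8*e1; (2/3*e1)*w = 7/6 - 16/9*e1.
Sum: 79/6 + 439/72*e1; translating back through the correspondence:
Answer: 79/6 + 439/72*i


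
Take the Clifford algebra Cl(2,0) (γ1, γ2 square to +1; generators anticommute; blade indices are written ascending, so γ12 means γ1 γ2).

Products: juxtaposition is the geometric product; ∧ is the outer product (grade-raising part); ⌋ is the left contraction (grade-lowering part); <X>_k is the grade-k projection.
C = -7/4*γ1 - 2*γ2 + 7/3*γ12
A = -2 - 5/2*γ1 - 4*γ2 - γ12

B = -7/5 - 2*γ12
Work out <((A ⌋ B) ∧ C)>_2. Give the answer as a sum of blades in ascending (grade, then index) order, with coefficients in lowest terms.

step 1: 4/5 - 8*γ1 + 5*γ2 + 4*γ12
step 2: -7/5*γ1 - 8/5*γ2 + 1597/60*γ12
step 3: 1597/60*γ12
Answer: 1597/60*γ12


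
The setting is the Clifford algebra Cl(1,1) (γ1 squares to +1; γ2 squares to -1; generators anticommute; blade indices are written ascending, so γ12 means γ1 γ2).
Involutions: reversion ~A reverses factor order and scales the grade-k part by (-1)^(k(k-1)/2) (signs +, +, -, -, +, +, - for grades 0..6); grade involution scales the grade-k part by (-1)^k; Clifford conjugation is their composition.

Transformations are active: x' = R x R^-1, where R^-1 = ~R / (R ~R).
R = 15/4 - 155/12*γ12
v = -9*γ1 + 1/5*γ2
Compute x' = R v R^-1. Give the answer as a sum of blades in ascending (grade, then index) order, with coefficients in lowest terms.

~R = 15/4 + 155/12*γ12, and R ~R = -1375/9, so R^-1 = ~R / (-1375/9).
R v = -187/6*γ1 - 231/2*γ2
Answer: 1053/100*γ1 + 547/100*γ2


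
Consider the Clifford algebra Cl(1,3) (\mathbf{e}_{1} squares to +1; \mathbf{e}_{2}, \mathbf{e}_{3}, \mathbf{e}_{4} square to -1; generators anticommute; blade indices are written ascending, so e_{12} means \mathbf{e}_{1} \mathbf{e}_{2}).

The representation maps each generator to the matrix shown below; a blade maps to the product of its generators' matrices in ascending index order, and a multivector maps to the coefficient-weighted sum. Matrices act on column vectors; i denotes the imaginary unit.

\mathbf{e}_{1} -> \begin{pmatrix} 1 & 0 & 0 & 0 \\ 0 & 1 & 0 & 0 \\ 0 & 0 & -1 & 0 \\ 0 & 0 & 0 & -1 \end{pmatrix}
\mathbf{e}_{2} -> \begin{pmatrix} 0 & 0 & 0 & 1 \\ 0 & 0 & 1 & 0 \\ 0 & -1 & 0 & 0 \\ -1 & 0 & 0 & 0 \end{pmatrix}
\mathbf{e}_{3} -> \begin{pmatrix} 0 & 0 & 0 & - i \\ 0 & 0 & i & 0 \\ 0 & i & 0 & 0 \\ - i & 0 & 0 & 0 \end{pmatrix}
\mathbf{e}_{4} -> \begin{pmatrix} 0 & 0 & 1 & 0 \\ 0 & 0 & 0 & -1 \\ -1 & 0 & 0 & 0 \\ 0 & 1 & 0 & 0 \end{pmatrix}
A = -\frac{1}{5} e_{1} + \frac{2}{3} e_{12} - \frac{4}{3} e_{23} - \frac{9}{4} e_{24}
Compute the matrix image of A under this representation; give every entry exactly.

Bivector images (products of the table entries): rho(e_{12}) = rho(\mathbf{e}_{1})rho(\mathbf{e}_{2}) = \begin{pmatrix} 0 & 0 & 0 & 1 \\ 0 & 0 & 1 & 0 \\ 0 & 1 & 0 & 0 \\ 1 & 0 & 0 & 0 \end{pmatrix}; rho(e_{23}) = rho(\mathbf{e}_{2})rho(\mathbf{e}_{3}) = \begin{pmatrix} - i & 0 & 0 & 0 \\ 0 & i & 0 & 0 \\ 0 & 0 & - i & 0 \\ 0 & 0 & 0 & i \end{pmatrix}; rho(e_{24}) = rho(\mathbf{e}_{2})rho(\mathbf{e}_{4}) = \begin{pmatrix} 0 & 1 & 0 & 0 \\ -1 & 0 & 0 & 0 \\ 0 & 0 & 0 & 1 \\ 0 & 0 & -1 & 0 \end{pmatrix}.
M = (-\frac{1}{5})*rho(e_{1}) + (\frac{2}{3})*rho(e_{12}) + (-\frac{4}{3})*rho(e_{23}) + (-\frac{9}{4})*rho(e_{24}), summed entrywise:
Answer: \begin{pmatrix} - \frac{1}{5} + \frac{4 i}{3} & - \frac{9}{4} & 0 & \frac{2}{3} \\ \frac{9}{4} & - \frac{1}{5} - \frac{4 i}{3} & \frac{2}{3} & 0 \\ 0 & \frac{2}{3} & \frac{1}{5} + \frac{4 i}{3} & - \frac{9}{4} \\ \frac{2}{3} & 0 & \frac{9}{4} & \frac{1}{5} - \frac{4 i}{3} \end{pmatrix}


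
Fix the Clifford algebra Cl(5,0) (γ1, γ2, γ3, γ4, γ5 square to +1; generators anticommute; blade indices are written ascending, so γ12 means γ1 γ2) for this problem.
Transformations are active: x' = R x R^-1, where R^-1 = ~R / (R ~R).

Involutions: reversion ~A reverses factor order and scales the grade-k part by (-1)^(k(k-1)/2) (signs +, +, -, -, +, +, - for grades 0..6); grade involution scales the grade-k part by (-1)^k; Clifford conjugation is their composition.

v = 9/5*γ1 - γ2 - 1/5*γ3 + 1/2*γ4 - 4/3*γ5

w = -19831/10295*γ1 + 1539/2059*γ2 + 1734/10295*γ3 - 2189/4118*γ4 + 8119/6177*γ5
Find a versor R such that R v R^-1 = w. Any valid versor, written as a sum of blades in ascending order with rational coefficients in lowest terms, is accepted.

Construction: equal norms (both 5677/900) license R = v + w = -260/2059*γ1 - 520/2059*γ2 - 65/2059*γ3 - 65/2059*γ4 - 39/2059*γ5 — nothing changes along that direction, while (v - w)/2 changes sign, so v maps onto w.
Answer: -260/2059*γ1 - 520/2059*γ2 - 65/2059*γ3 - 65/2059*γ4 - 39/2059*γ5


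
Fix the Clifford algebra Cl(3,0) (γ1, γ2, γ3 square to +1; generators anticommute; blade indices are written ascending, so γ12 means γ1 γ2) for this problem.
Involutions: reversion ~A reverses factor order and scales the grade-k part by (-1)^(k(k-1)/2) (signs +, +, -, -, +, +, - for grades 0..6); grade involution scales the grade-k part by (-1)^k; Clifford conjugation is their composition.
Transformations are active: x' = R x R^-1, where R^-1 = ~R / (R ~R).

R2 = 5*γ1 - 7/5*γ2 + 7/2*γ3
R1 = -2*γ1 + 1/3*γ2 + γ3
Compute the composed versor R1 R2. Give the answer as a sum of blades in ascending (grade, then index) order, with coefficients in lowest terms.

Distribute over the terms of R1 (each basis-blade product reordered to ascending indices, repeated generators contracted through their squares):
(-2*γ1) R2 = -10 + 14/5*γ12 - 7*γ13
(1/3*γ2) R2 = -7/15 - 5/3*γ12 + 7/6*γ23
(γ3) R2 = 7/2 - 5*γ13 + 7/5*γ23
Summing the partial products and collecting blades:
Answer: -209/30 + 17/15*γ12 - 12*γ13 + 77/30*γ23


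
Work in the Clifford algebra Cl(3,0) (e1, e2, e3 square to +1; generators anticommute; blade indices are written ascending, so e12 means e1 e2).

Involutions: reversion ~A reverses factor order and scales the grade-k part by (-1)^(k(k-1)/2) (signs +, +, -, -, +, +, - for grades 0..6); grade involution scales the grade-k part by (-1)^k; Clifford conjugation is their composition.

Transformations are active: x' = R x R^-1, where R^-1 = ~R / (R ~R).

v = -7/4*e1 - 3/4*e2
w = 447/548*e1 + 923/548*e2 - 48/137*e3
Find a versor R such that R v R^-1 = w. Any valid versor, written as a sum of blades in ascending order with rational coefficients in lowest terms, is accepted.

Sketch: the shared square 29/8 makes R = v + w = -128/137*e1 + 128/137*e2 - 48/137*e3 the natural versor; its sandwich fixes that direction, negates (v - w)/2, and sends v to w.
Answer: -128/137*e1 + 128/137*e2 - 48/137*e3


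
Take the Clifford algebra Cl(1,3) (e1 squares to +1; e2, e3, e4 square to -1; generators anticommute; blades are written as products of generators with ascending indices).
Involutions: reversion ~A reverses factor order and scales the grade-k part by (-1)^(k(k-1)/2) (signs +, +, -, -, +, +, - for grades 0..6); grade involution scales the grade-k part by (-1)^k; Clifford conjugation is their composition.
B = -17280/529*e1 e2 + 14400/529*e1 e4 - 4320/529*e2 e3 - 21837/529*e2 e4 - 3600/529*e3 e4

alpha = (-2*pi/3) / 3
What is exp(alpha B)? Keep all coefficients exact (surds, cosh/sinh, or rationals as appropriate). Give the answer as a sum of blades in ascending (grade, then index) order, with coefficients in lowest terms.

B^2 term by term: the squares give (-17280/529)^2*(e1 e2)^2 + (14400/529)^2*(e1 e4)^2 + (-4320/529)^2*(e2 e3)^2 + (-21837/529)^2*(e2 e4)^2 + (-3600/529)^2*(e3 e4)^2 = 298598400/279841*(+1) + 207360000/279841*(+1) + 18662400/279841*(-1) + 476854569/279841*(-1) + 12960000/279841*(-1) = -9 (each basis 2-blade squares to minus the product of its generators' squares); cross terms between blades sharing an index anticommute and cancel; the commuting (index-disjoint) pairs give grade-4 terms 2*c*c'*(blade product), which cancel blade by blade — e1 e2 e3 e4: 124416000/279841 - 124416000/279841 = 0 — confirming B is simple. So B^2 = -9.
B^2 = -9 — the negative square puts this in the circular regime; l = 3, alpha*l = -2*pi/3, so exp(alpha B) = cos(-2*pi/3) + (sin(-2*pi/3)/3)*B = -1/2 + (-sqrt(3)/6)*B.
Answer: -1/2 + 2880*sqrt(3)/529*e1 e2 - 2400*sqrt(3)/529*e1 e4 + 720*sqrt(3)/529*e2 e3 + 7279*sqrt(3)/1058*e2 e4 + 600*sqrt(3)/529*e3 e4


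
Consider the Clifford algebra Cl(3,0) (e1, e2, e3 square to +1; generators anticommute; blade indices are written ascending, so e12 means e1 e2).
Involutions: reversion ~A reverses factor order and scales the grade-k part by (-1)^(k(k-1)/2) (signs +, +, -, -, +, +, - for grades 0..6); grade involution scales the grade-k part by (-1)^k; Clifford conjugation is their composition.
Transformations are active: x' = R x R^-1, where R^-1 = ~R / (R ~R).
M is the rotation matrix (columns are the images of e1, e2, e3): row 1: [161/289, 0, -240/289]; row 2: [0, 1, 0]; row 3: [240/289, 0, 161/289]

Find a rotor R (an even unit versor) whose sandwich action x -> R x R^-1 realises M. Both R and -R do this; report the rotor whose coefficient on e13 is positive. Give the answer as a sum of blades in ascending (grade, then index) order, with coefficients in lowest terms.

Method: write R = a + b12*e12 + b13*e13 + b23*e23 with a^2 + b12^2 + b13^2 + b23^2 = 1 (so R^-1 = ~R). Expanding the columns R e_j ~R gives tr M = 4a^2 - 1 and, from the antisymmetric part, M21 - M12 = -4a*b12, M13 - M31 = 4a*b13, M32 - M23 = -4a*b23.
Here tr M = 611/289, so a^2 = (1 + tr M)/4 = 225/289 and a = ±15/17. Taking a = 15/17: M21 - M12 = 0, M13 - M31 = -480/289, M32 - M23 = 0, giving b12 = 0, b13 = -8/17, b23 = 0, i.e. R = 15/17 - 8/17*e13.
Its e13 coefficient is negative, so report the other preimage -R.
Answer: -15/17 + 8/17*e13. Sheet selection: the two-to-one cover makes ±R indistinguishable at the matrix level (trace 611/289), so uniqueness comes from the required sign on e13.


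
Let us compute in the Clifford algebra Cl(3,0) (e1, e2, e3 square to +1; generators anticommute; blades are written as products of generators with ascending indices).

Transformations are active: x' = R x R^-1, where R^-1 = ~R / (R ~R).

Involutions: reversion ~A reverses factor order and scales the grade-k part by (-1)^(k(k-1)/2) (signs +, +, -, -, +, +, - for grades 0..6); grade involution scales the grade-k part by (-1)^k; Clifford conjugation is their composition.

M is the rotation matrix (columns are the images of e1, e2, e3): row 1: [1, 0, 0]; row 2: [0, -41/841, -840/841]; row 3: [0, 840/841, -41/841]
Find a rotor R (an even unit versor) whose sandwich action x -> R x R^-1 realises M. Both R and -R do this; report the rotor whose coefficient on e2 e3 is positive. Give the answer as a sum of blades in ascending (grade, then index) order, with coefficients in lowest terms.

Method: write R = a + b12*e1 e2 + b13*e1 e3 + b23*e2 e3 with a^2 + b12^2 + b13^2 + b23^2 = 1 (so R^-1 = ~R). Expanding the columns R e_j ~R gives tr M = 4a^2 - 1 and, from the antisymmetric part, M21 - M12 = -4a*b12, M13 - M31 = 4a*b13, M32 - M23 = -4a*b23.
Here tr M = 759/841, so a^2 = (1 + tr M)/4 = 400/841 and a = ±20/29. Taking a = 20/29: M21 - M12 = 0, M13 - M31 = 0, M32 - M23 = 1680/841, giving b12 = 0, b13 = 0, b23 = -21/29, i.e. R = 20/29 - 21/29*e2 e3.
Its e2 e3 coefficient is negative, so report the other preimage -R.
Answer: -20/29 + 21/29*e2 e3. Recall the cover is two-to-one: with M of trace 759/841, both preimages act alike, and the stated e2 e3 sign chooses the sheet.


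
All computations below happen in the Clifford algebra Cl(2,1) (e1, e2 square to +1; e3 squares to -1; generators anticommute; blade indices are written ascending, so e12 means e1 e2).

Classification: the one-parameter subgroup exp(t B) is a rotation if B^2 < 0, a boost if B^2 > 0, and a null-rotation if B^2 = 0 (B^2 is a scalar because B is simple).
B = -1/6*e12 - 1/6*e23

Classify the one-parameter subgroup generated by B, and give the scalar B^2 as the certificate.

B^2 term by term: the squares give (-1/6)^2*(e12)^2 + (-1/6)^2*(e23)^2 = 1/36*(-1) + 1/36*(+1) = 0 (each basis 2-blade squares to minus the product of its generators' squares); cross terms between blades sharing an index anticommute and cancel. So B^2 = 0.
Answer: null-rotation, certificate B^2 = 0. Check the certificate: B^2 = 0, and that sign is decisive whatever form B takes.


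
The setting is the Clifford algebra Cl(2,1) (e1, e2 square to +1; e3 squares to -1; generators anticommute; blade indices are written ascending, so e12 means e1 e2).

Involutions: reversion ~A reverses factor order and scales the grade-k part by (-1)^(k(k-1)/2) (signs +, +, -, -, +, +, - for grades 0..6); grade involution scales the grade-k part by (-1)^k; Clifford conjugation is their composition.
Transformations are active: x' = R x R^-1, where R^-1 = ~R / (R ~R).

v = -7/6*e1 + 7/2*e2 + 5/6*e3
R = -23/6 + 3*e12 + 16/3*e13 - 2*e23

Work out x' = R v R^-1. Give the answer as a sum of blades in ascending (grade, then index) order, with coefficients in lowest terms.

~R = -23/6 - 3*e12 - 16/3*e13 + 2*e23, and R ~R = -35/4, so R^-1 = ~R / (-35/4).
R v = 379/36*e1 - 33/4*e2 + 361/36*e3 - 83/6*e123
Answer: 4513/270*e1 + 773/126*e2 + 32959/1890*e3


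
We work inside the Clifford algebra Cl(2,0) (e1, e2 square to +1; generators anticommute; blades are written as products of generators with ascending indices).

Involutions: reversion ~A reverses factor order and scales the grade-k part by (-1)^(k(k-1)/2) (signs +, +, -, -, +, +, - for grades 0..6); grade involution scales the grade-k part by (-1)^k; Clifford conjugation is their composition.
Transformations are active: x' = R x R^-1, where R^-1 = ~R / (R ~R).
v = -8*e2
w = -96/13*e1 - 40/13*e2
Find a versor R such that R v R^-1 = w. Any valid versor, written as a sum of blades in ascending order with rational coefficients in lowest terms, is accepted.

The midline construction: v and w both square to 64, so reflecting in their sum -96/13*e1 - 144/13*e2 exchanges them.
Answer: -96/13*e1 - 144/13*e2


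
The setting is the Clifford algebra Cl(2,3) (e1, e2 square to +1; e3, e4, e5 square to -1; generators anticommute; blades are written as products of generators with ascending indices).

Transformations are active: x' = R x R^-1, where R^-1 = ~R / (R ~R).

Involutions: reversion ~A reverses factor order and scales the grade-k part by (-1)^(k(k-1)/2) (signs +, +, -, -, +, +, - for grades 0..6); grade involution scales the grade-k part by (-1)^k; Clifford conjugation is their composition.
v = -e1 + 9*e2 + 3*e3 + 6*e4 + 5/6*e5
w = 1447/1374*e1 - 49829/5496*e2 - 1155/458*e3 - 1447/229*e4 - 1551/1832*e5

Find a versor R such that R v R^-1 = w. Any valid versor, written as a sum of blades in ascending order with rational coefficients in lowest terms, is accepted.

Since q(v) = q(w) = 1307/36, the sum R = v + w = 73/1374*e1 - 365/5496*e2 + 219/458*e3 - 73/229*e4 - 73/5496*e5 does the job whenever invertible.
Answer: 73/1374*e1 - 365/5496*e2 + 219/458*e3 - 73/229*e4 - 73/5496*e5


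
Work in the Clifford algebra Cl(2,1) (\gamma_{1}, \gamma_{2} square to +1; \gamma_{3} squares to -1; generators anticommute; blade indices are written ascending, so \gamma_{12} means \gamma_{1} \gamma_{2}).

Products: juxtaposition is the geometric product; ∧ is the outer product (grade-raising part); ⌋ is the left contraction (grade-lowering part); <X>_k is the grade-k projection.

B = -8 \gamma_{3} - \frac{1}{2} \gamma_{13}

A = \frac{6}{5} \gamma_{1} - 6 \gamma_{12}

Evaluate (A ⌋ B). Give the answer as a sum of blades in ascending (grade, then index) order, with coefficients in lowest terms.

step 1: -\frac{3}{5} \gamma_{3}
Answer: -\frac{3}{5} \gamma_{3}


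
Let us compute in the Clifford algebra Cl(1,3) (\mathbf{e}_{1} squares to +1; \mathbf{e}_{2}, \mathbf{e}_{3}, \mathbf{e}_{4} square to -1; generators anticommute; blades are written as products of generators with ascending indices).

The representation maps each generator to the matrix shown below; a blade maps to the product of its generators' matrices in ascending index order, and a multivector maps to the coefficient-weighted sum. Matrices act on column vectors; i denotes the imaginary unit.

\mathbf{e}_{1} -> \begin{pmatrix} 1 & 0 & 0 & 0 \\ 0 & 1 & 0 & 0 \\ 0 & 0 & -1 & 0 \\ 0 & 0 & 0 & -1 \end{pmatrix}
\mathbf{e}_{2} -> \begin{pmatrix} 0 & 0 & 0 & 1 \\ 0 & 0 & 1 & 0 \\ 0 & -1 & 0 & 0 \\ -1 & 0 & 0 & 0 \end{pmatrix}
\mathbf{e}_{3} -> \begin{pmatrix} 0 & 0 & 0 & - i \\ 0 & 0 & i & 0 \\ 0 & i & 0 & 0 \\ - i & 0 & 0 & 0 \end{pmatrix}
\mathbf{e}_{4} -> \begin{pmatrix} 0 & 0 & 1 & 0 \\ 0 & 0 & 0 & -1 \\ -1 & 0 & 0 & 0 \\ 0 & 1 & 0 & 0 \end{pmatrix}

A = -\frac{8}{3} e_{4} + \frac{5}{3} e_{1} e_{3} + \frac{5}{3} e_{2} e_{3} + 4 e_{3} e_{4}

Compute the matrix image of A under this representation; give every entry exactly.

Bivector images (products of the table entries): rho(e_{1} e_{3}) = rho(\mathbf{e}_{1})rho(\mathbf{e}_{3}) = \begin{pmatrix} 0 & 0 & 0 & - i \\ 0 & 0 & i & 0 \\ 0 & - i & 0 & 0 \\ i & 0 & 0 & 0 \end{pmatrix}; rho(e_{2} e_{3}) = rho(\mathbf{e}_{2})rho(\mathbf{e}_{3}) = \begin{pmatrix} - i & 0 & 0 & 0 \\ 0 & i & 0 & 0 \\ 0 & 0 & - i & 0 \\ 0 & 0 & 0 & i \end{pmatrix}; rho(e_{3} e_{4}) = rho(\mathbf{e}_{3})rho(\mathbf{e}_{4}) = \begin{pmatrix} 0 & - i & 0 & 0 \\ - i & 0 & 0 & 0 \\ 0 & 0 & 0 & - i \\ 0 & 0 & - i & 0 \end{pmatrix}.
M = (-\frac{8}{3})*rho(e_{4}) + (\frac{5}{3})*rho(e_{1} e_{3}) + (\frac{5}{3})*rho(e_{2} e_{3}) + (4)*rho(e_{3} e_{4}), summed entrywise:
Answer: \begin{pmatrix} - \frac{5 i}{3} & - 4 i & - \frac{8}{3} & - \frac{5 i}{3} \\ - 4 i & \frac{5 i}{3} & \frac{5 i}{3} & \frac{8}{3} \\ \frac{8}{3} & - \frac{5 i}{3} & - \frac{5 i}{3} & - 4 i \\ \frac{5 i}{3} & - \frac{8}{3} & - 4 i & \frac{5 i}{3} \end{pmatrix}


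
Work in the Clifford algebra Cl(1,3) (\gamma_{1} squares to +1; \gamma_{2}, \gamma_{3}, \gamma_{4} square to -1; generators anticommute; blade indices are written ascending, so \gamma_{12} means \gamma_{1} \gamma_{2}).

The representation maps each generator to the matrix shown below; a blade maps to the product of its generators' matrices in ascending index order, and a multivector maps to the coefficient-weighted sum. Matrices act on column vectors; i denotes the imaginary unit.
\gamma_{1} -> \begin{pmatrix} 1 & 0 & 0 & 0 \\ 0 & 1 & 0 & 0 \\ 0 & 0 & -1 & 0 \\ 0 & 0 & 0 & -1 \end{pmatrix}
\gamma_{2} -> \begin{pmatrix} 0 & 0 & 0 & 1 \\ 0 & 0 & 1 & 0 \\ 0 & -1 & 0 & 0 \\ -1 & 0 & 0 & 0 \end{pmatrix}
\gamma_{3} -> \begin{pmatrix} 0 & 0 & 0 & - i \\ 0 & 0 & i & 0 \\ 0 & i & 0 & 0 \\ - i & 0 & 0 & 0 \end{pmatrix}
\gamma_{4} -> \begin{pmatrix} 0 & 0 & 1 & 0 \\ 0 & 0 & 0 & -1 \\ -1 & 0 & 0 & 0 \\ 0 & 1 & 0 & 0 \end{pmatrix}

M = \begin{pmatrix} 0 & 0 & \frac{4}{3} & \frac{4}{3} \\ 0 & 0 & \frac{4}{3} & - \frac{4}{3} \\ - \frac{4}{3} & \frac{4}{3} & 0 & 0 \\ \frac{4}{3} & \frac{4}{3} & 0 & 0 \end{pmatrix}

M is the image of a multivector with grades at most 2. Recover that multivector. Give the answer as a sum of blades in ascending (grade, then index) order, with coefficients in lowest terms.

Method: the blade images are trace-orthogonal — tr(rho(e_A) rho(e_B)^-1) = 4 if A = B and 0 otherwise — and rho(e_A)^-1 = (e_A)^2 * rho(e_A) with (e_A)^2 = +1 or -1, so the coefficient of e_A in the preimage is (e_A)^2 * tr(M rho(e_A))/4.
Nonzero projections over blades of grade <= 2: \gamma_{4}: (\gamma_{4})^2 = -1, tr(M rho(\gamma_{4})) = - \frac{16}{3}, coefficient \frac{4}{3}; \gamma_{12}: (\gamma_{12})^2 = +1, tr(M rho(\gamma_{12})) = \frac{16}{3}, coefficient \frac{4}{3}. Every other blade of grade <= 2 projects to 0.
Answer: \frac{4}{3} \gamma_{4} + \frac{4}{3} \gamma_{12}


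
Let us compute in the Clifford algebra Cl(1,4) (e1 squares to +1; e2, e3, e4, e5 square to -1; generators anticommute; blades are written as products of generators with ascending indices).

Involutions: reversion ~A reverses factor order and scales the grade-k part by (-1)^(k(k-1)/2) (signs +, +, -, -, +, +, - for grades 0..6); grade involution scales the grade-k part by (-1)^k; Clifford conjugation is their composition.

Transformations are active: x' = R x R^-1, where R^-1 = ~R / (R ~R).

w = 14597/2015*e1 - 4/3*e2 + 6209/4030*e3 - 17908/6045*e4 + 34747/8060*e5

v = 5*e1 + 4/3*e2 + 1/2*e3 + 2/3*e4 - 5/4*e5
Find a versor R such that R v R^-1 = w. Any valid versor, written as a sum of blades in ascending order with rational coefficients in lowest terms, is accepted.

Reasoning: v^2 = w^2 = 3019/144 since conjugation preserves the quadratic form; R = v + w = 24672/2015*e1 + 4112/2015*e3 - 4626/2015*e4 + 6168/2015*e5 is then valid when invertible, keeping its own part and reversing (v - w)/2.
Answer: 24672/2015*e1 + 4112/2015*e3 - 4626/2015*e4 + 6168/2015*e5


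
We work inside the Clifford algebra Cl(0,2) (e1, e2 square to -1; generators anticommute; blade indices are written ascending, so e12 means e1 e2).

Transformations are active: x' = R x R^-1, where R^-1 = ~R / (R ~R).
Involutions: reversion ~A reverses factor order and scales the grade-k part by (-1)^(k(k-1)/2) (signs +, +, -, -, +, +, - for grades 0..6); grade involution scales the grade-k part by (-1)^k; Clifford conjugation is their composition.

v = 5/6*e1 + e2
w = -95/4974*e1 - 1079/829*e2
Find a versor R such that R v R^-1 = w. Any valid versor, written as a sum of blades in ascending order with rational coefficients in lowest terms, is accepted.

Key observation: q(v) = q(w) = -61/36 (sandwiches preserve the norm), so R = v + w = 675/829*e1 - 250/829*e2 works whenever it is invertible — the component of v along it is kept and (v - w)/2 reverses, sending v to w.
Answer: 675/829*e1 - 250/829*e2


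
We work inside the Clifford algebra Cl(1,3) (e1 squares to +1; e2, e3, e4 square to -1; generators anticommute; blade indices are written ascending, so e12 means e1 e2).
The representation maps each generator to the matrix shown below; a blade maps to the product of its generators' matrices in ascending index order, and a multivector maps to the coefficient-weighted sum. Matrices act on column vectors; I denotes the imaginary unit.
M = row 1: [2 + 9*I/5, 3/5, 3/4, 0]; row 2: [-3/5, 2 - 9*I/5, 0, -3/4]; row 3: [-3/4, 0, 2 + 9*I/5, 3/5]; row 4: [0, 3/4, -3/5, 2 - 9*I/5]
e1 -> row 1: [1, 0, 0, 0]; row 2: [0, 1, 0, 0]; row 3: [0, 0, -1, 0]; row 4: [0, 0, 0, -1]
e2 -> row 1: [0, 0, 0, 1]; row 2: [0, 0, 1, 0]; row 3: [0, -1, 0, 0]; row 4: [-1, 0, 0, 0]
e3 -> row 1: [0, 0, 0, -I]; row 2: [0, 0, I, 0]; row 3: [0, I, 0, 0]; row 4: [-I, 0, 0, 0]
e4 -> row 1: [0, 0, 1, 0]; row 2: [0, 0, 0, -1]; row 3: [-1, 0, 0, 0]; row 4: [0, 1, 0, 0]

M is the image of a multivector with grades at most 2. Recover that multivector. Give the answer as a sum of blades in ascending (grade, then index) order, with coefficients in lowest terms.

Method: the blade images are trace-orthogonal — tr(rho(e_A) rho(e_B)^-1) = 4 if A = B and 0 otherwise — and rho(e_A)^-1 = (e_A)^2 * rho(e_A) with (e_A)^2 = +1 or -1, so the coefficient of e_A in the preimage is (e_A)^2 * tr(M rho(e_A))/4.
Nonzero projections over blades of grade <= 2: 1: (1)^2 = +1, tr(M 1) = 8, coefficient 2; e4: (e4)^2 = -1, tr(M rho(e4)) = -3, coefficient 3/4; e23: (e23)^2 = -1, tr(M rho(e23)) = 36/5, coefficient -9/5; e24: (e24)^2 = -1, tr(M rho(e24)) = -12/5, coefficient 3/5. Every other blade of grade <= 2 projects to 0.
Answer: 2 + 3/4*e4 - 9/5*e23 + 3/5*e24


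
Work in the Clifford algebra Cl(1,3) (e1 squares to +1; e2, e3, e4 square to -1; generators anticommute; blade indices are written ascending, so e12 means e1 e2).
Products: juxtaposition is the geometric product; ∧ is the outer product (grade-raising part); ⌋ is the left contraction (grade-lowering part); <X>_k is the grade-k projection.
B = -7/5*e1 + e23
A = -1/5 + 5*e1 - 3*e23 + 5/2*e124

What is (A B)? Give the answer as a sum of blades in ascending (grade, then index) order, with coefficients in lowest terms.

step 1: -4 + 7/25*e1 - 1/5*e23 - 7/2*e24 + 46/5*e123 - 5/2*e134
Answer: -4 + 7/25*e1 - 1/5*e23 - 7/2*e24 + 46/5*e123 - 5/2*e134


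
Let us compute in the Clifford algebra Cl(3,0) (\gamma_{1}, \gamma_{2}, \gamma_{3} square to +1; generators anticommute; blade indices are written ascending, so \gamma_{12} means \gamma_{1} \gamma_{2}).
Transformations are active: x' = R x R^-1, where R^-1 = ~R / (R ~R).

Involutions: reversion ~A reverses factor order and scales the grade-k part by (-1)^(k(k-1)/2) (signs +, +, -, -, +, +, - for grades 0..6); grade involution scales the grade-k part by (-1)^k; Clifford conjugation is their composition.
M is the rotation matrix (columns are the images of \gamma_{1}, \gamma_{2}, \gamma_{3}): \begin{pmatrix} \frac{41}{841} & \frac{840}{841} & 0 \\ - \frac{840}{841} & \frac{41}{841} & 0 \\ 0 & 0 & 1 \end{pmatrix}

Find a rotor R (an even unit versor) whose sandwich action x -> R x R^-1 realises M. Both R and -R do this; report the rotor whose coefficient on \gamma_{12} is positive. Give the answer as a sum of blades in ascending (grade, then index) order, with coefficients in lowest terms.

Method: write R = a + b12*\gamma_{12} + b13*\gamma_{13} + b23*\gamma_{23} with a^2 + b12^2 + b13^2 + b23^2 = 1 (so R^-1 = ~R). Expanding the columns R e_j ~R gives tr M = 4a^2 - 1 and, from the antisymmetric part, M21 - M12 = -4a*b12, M13 - M31 = 4a*b13, M32 - M23 = -4a*b23.
Here tr M = \frac{923}{841}, so a^2 = (1 + tr M)/4 = \frac{441}{841} and a = ±\frac{21}{29}. Taking a = \frac{21}{29}: M21 - M12 = -\frac{1680}{841}, M13 - M31 = 0, M32 - M23 = 0, giving b12 = \frac{20}{29}, b13 = 0, b23 = 0, i.e. R = \frac{21}{29} + \frac{20}{29} \gamma_{12}.
Its \gamma_{12} coefficient is already positive.
Answer: \frac{21}{29} + \frac{20}{29} \gamma_{12}. Key observation: the double cover Spin(3) -> SO(3) sends R and -R to the same matrix (trace \frac{923}{841} here), so the stated sign of the \gamma_{12} coefficient is what selects one sheet.


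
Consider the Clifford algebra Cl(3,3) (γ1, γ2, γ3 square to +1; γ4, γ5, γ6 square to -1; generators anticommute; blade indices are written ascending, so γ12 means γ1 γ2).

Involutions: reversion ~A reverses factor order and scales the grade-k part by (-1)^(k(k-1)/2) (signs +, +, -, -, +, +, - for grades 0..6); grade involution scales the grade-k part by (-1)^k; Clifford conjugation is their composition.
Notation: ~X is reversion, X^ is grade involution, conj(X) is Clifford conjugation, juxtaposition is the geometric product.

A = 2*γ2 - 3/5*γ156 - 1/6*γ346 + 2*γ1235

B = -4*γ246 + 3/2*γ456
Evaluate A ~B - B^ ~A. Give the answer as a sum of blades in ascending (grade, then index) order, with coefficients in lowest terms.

first term: -9/10*γ14 - 2/3*γ23 + 1/4*γ35 + 8*γ46 + 12/5*γ1245 - 3*γ2456 - 3*γ12346 - 8*γ13456
second term: -9/10*γ14 - 2/3*γ23 + 1/4*γ35 + 8*γ46 - 12/5*γ1245 + 3*γ2456 + 3*γ12346 + 8*γ13456
Answer: 24/5*γ1245 - 6*γ2456 - 6*γ12346 - 16*γ13456


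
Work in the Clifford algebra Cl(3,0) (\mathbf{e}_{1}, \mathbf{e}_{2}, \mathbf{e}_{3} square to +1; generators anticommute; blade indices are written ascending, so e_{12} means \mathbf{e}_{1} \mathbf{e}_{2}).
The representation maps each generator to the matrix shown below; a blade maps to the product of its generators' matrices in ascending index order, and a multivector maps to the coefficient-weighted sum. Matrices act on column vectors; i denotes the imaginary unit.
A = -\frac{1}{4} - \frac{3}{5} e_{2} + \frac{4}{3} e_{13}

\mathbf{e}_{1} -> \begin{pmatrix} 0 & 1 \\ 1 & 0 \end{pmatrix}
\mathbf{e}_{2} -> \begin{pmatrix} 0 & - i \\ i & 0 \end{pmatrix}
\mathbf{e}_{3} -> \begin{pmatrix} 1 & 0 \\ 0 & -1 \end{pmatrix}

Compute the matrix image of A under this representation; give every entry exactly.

Bivector images (products of the table entries): rho(e_{13}) = rho(\mathbf{e}_{1})rho(\mathbf{e}_{3}) = \begin{pmatrix} 0 & -1 \\ 1 & 0 \end{pmatrix}.
M = (-\frac{1}{4})*1 + (-\frac{3}{5})*rho(e_{2}) + (\frac{4}{3})*rho(e_{13}), summed entrywise (1 is the identity matrix):
Answer: \begin{pmatrix} - \frac{1}{4} & - \frac{4}{3} + \frac{3 i}{5} \\ \frac{4}{3} - \frac{3 i}{5} & - \frac{1}{4} \end{pmatrix}


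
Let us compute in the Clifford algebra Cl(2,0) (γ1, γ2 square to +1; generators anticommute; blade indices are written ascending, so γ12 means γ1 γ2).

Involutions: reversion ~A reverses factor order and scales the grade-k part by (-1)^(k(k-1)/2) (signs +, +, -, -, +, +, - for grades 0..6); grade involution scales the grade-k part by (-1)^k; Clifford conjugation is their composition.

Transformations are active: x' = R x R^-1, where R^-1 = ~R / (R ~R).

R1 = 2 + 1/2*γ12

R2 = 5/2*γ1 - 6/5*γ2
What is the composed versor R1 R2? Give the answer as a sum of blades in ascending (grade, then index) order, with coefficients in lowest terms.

Distribute over the terms of R1 (each basis-blade product reordered to ascending indices, repeated generators contracted through their squares):
(2) R2 = 5*γ1 - 12/5*γ2
(1/2*γ12) R2 = -3/5*γ1 - 5/4*γ2
Summing the partial products and collecting blades:
Answer: 22/5*γ1 - 73/20*γ2


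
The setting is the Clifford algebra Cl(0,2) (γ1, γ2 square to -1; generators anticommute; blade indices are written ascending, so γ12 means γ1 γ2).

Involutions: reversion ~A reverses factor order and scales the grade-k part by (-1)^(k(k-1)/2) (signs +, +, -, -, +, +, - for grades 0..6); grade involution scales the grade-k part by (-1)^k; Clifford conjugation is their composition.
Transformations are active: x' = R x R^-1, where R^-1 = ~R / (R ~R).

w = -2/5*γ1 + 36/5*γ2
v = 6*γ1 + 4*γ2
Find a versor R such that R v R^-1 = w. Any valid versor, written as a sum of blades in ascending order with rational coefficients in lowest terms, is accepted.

Reasoning: v^2 = w^2 = -52 since conjugation preserves the quadratic form; R = v + w = 28/5*γ1 + 56/5*γ2 is then valid when invertible, keeping its own part and reversing (v - w)/2.
Answer: 28/5*γ1 + 56/5*γ2
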